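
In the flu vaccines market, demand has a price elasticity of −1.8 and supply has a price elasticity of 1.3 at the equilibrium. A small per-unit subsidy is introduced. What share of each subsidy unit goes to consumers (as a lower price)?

Consumer share = 13/31

For a small subsidy around the equilibrium, the benefit split depends on the relative slopes, which at a point are proportional to the elasticities.
Buyer share = εs/(εs + |εd|) = 1.3/(1.3 + 1.8) = 13/31; seller share = |εd|/(εs + |εd|) = 18/31.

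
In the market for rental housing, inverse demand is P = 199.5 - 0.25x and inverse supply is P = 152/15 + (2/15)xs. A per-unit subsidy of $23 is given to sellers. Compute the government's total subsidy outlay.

Government cost = $12742

Pre-subsidy: 199.5 - 0.25x = 152/15 + (2/15)x gives x* = 494 and P* = 76.
With the subsidy, sellers receive Ps = Pb + 23 for each unit, where Pb is the price buyers pay.
On the curves, Pb = 199.5 - 0.25x and Ps = 152/15 + (2/15)x; the wedge Ps − Pb = 23 gives 152/15 + (2/15)x − (199.5 - 0.25x) = 23, so x' = 554.
Then Pb = 199.5 − 0.25·554 = 61 and Ps = 152/15 + (2/15)·554 = 84.
Government outlay = subsidy × quantity = 23 × 554 = 12742.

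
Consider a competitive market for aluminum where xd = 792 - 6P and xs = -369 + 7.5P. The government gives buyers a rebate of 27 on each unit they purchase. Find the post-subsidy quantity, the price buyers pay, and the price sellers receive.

Pre-subsidy: 792 - 6P = -369 + 7.5P gives P* = 86, x* = 276.
With the rebate, buyers effectively pay Pb = Ps − 27, where Ps is the price sellers receive.
Demand in terms of Ps becomes xd = 792 − 6(Ps − 27) = 954 - 6Ps. Setting this equal to supply: 954 - 6Ps = -369 + 7.5Ps, so Ps = 98.
Buyers pay Pb = 98 − 27 = 71; x' = -369 + 7.5·98 = 366.

x' = 366; buyers pay 71; sellers receive 98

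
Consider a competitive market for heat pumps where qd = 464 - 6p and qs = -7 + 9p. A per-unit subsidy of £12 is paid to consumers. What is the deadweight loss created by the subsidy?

Pre-subsidy: 464 - 6p = -7 + 9p gives p* = 31.4, q* = 275.6.
With the rebate, buyers effectively pay pb = ps − 12, where ps is the price sellers receive.
Demand in terms of ps becomes qd = 464 − 6(ps − 12) = 536 - 6ps. Setting this equal to supply: 536 - 6ps = -7 + 9ps, so ps = 36.2.
Buyers pay pb = 36.2 − 12 = 24.2; q' = -7 + 9·36.2 = 318.8.
The subsidy expands output by 318.8 − 275.6 = 43.2 past the efficient level; on those units the gap between marginal cost and willingness to pay runs from 0 up to 12.
DWL = ½ × 12 × 43.2 = 259.2.

Deadweight loss = £259.2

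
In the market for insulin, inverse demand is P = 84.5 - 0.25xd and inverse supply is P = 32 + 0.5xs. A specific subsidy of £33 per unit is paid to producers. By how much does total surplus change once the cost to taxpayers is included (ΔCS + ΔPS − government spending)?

Pre-subsidy: 84.5 - 0.25x = 32 + 0.5x gives x* = 70 and P* = 67.
With the subsidy, sellers receive Ps = Pb + 33 for each unit, where Pb is the price buyers pay.
On the curves, Pb = 84.5 - 0.25x and Ps = 32 + 0.5x; the wedge Ps − Pb = 33 gives 32 + 0.5x − (84.5 - 0.25x) = 33, so x' = 114.
Then Pb = 84.5 − 0.25·114 = 56 and Ps = 32 + 0.5·114 = 89.
ΔCS = ½(70 + 114)(67 − 56) = 1012; ΔPS = ½(70 + 114)(89 − 67) = 2024.
Government spending = 33 × 114 = 3762.
Net change = 1012 + 2024 − 3762 = -726. The loss equals the DWL triangle ½·33·44.

Net change in total surplus = -£726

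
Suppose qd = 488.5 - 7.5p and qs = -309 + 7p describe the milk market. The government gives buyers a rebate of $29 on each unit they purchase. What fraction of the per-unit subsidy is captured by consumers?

Consumer share = 14/29

Pre-subsidy: 488.5 - 7.5p = -309 + 7p gives p* = 55, q* = 76.
With the rebate, buyers effectively pay pb = ps − 29, where ps is the price sellers receive.
Demand in terms of ps becomes qd = 488.5 − 7.5(ps − 29) = 706 - 7.5ps. Setting this equal to supply: 706 - 7.5ps = -309 + 7ps, so ps = 70.
Buyers pay pb = 70 − 29 = 41; q' = -309 + 7·70 = 181.
Buyers' price falls by p* − pb = 55 − 41 = 14; sellers' price rises by ps − p* = 70 − 55 = 15.
So consumers capture 14/29 = 14/29 of each unit of subsidy.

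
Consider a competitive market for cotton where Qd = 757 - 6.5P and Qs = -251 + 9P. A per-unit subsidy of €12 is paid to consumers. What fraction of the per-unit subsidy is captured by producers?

Producer share = 13/31

Pre-subsidy: 757 - 6.5P = -251 + 9P gives P* = 2016/31, Q* = 10363/31.
With the rebate, buyers effectively pay Pb = Ps − 12, where Ps is the price sellers receive.
Demand in terms of Ps becomes Qd = 757 − 6.5(Ps − 12) = 835 - 6.5Ps. Setting this equal to supply: 835 - 6.5Ps = -251 + 9Ps, so Ps = 2172/31.
Buyers pay Pb = 2172/31 − 12 = 1800/31; Q' = -251 + 9·(2172/31) = 11767/31.
Buyers' price falls by P* − Pb = 2016/31 − 1800/31 = 216/31; sellers' price rises by Ps − P* = 2172/31 − 2016/31 = 156/31.
So producers capture (156/31)/12 = 13/31 of each unit of subsidy.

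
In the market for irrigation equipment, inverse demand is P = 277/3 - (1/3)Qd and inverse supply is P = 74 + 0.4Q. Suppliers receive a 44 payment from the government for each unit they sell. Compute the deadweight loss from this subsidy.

Pre-subsidy: 277/3 - (1/3)Q = 74 + 0.4Q gives Q* = 25 and P* = 84.
With the subsidy, sellers receive Ps = Pb + 44 for each unit, where Pb is the price buyers pay.
On the curves, Pb = 277/3 - (1/3)Q and Ps = 74 + 0.4Q; the wedge Ps − Pb = 44 gives 74 + 0.4Q − (277/3 - (1/3)Q) = 44, so Q' = 85.
Then Pb = 277/3 − (1/3)·85 = 64 and Ps = 74 + 0.4·85 = 108.
The subsidy expands output by 85 − 25 = 60 past the efficient level; on those units the gap between marginal cost and willingness to pay runs from 0 up to 44.
DWL = ½ × 44 × 60 = 1320.

Deadweight loss = 1320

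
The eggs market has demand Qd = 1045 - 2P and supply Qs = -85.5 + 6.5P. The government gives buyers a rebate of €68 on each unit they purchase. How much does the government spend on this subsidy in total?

Pre-subsidy: 1045 - 2P = -85.5 + 6.5P gives P* = 133, Q* = 779.
With the rebate, buyers effectively pay Pb = Ps − 68, where Ps is the price sellers receive.
Demand in terms of Ps becomes Qd = 1045 − 2(Ps − 68) = 1181 - 2Ps. Setting this equal to supply: 1181 - 2Ps = -85.5 + 6.5Ps, so Ps = 149.
Buyers pay Pb = 149 − 68 = 81; Q' = -85.5 + 6.5·149 = 883.
Government outlay = subsidy × quantity = 68 × 883 = 60044.

Government cost = €60044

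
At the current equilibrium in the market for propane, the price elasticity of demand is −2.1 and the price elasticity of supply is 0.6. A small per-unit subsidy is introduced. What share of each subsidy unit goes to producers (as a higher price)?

For a small subsidy around the equilibrium, the benefit split depends on the relative slopes, which at a point are proportional to the elasticities.
Buyer share = εs/(εs + |εd|) = 0.6/(0.6 + 2.1) = 2/9; seller share = |εd|/(εs + |εd|) = 7/9.
So producers capture 7/9 of the subsidy.

Producer share = 7/9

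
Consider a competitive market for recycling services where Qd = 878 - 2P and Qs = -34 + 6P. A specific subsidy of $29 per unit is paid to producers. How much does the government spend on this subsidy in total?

Government cost = $20111.5

Pre-subsidy: 878 - 2P = -34 + 6P gives P* = 114, Q* = 650.
With the subsidy, sellers receive Ps = Pb + 29 for each unit, where Pb is the price buyers pay.
Supply in terms of Pb becomes Qs = -34 + 6(Pb + 29) = 140 + 6Pb. Setting this equal to demand: 878 - 2Pb = 140 + 6Pb, so Pb = 92.25.
Sellers receive Ps = 92.25 + 29 = 121.25; Q' = 878 − 2·92.25 = 693.5.
Government outlay = subsidy × quantity = 29 × 693.5 = 20111.5.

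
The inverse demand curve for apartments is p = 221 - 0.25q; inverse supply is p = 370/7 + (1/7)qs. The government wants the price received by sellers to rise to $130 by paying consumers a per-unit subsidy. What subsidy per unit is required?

At a seller price of 130, quantity supplied is -370 + 7·130 = 540.
Buyers absorb 540 only when they pay pb = 221 − 0.25·540 = 86.
s = ps − pb = 130 − 86 = 44.

Required subsidy s = $44 per unit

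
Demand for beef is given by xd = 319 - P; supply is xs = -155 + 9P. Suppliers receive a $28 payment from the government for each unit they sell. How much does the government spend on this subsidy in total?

Pre-subsidy: 319 - P = -155 + 9P gives P* = 47.4, x* = 271.6.
With the subsidy, sellers receive Ps = Pb + 28 for each unit, where Pb is the price buyers pay.
Supply in terms of Pb becomes xs = -155 + 9(Pb + 28) = 97 + 9Pb. Setting this equal to demand: 319 - Pb = 97 + 9Pb, so Pb = 22.2.
Sellers receive Ps = 22.2 + 28 = 50.2; x' = 319 − 1·22.2 = 296.8.
Government outlay = subsidy × quantity = 28 × 296.8 = 8310.4.

Government cost = $8310.4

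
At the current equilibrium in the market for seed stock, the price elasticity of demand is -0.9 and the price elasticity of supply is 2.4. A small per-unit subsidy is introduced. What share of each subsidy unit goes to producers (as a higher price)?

For a small subsidy around the equilibrium, the benefit split depends on the relative slopes, which at a point are proportional to the elasticities.
Buyer share = εs/(εs + |εd|) = 2.4/(2.4 + 0.9) = 8/11; seller share = |εd|/(εs + |εd|) = 3/11.
So producers capture 3/11 of the subsidy.

Producer share = 3/11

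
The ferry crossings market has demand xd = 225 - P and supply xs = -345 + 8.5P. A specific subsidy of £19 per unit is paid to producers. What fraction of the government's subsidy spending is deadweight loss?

DWL / government spending = 17/364

Pre-subsidy: 225 - P = -345 + 8.5P gives P* = 60, x* = 165.
With the subsidy, sellers receive Ps = Pb + 19 for each unit, where Pb is the price buyers pay.
Supply in terms of Pb becomes xs = -345 + 8.5(Pb + 19) = -183.5 + 8.5Pb. Setting this equal to demand: 225 - Pb = -183.5 + 8.5Pb, so Pb = 43.
Sellers receive Ps = 43 + 19 = 62; x' = 225 − 1·43 = 182.
ΔCS = ½(165 + 182)(60 − 43) = 2949.5; ΔPS = ½(165 + 182)(62 − 60) = 347.
Government spending = 19 × 182 = 3458.
DWL = ½ × 19 × (182 − 165) = 161.5; fraction = 161.5 / 3458 = 17/364.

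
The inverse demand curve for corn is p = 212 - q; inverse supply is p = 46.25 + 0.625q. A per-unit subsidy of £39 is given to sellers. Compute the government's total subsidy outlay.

Government cost = £4914

Pre-subsidy: 212 - q = 46.25 + 0.625q gives q* = 102 and p* = 110.
With the subsidy, sellers receive ps = pb + 39 for each unit, where pb is the price buyers pay.
On the curves, pb = 212 - q and ps = 46.25 + 0.625q; the wedge ps − pb = 39 gives 46.25 + 0.625q − (212 - q) = 39, so q' = 126.
Then pb = 212 − 1·126 = 86 and ps = 46.25 + 0.625·126 = 125.
Government outlay = subsidy × quantity = 39 × 126 = 4914.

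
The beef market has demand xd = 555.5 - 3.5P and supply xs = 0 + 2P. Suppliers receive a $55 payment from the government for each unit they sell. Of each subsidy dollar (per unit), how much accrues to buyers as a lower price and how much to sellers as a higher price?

Pre-subsidy: 555.5 - 3.5P = 0 + 2P gives P* = 101, x* = 202.
With the subsidy, sellers receive Ps = Pb + 55 for each unit, where Pb is the price buyers pay.
Supply in terms of Pb becomes xs = 0 + 2(Pb + 55) = 110 + 2Pb. Setting this equal to demand: 555.5 - 3.5Pb = 110 + 2Pb, so Pb = 81.
Sellers receive Ps = 81 + 55 = 136; x' = 555.5 − 3.5·81 = 272.
Buyers' price falls by P* − Pb = 101 − 81 = 20; sellers' price rises by Ps − P* = 136 − 101 = 35.

Buyers gain $20 per unit; sellers gain $35 per unit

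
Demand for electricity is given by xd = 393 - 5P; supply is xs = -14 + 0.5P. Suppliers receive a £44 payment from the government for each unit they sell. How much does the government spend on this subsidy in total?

Government cost = £1892

Pre-subsidy: 393 - 5P = -14 + 0.5P gives P* = 74, x* = 23.
With the subsidy, sellers receive Ps = Pb + 44 for each unit, where Pb is the price buyers pay.
Supply in terms of Pb becomes xs = -14 + 0.5(Pb + 44) = 8 + 0.5Pb. Setting this equal to demand: 393 - 5Pb = 8 + 0.5Pb, so Pb = 70.
Sellers receive Ps = 70 + 44 = 114; x' = 393 − 5·70 = 43.
Government outlay = subsidy × quantity = 44 × 43 = 1892.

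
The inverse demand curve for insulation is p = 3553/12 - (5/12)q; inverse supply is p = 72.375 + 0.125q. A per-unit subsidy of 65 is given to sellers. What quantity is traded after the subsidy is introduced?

q' = 533

Pre-subsidy: 3553/12 - (5/12)q = 72.375 + 0.125q gives q* = 413 and p* = 124.
With the subsidy, sellers receive ps = pb + 65 for each unit, where pb is the price buyers pay.
On the curves, pb = 3553/12 - (5/12)q and ps = 72.375 + 0.125q; the wedge ps − pb = 65 gives 72.375 + 0.125q − (3553/12 - (5/12)q) = 65, so q' = 533.
Then pb = 3553/12 − (5/12)·533 = 74 and ps = 72.375 + 0.125·533 = 139.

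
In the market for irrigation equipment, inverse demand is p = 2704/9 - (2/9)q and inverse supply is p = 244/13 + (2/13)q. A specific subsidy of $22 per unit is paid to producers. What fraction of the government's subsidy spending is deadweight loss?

Pre-subsidy: 2704/9 - (2/9)q = 244/13 + (2/13)q gives q* = 749 and p* = 134.
With the subsidy, sellers receive ps = pb + 22 for each unit, where pb is the price buyers pay.
On the curves, pb = 2704/9 - (2/9)q and ps = 244/13 + (2/13)q; the wedge ps − pb = 22 gives 244/13 + (2/13)q − (2704/9 - (2/9)q) = 22, so q' = 807.5.
Then pb = 2704/9 − (2/9)·807.5 = 121 and ps = 244/13 + (2/13)·807.5 = 143.
ΔCS = ½(749 + 807.5)(134 − 121) = 10117.25; ΔPS = ½(749 + 807.5)(143 − 134) = 7004.25.
Government spending = 22 × 807.5 = 17765.
DWL = ½ × 22 × (807.5 − 749) = 643.5; fraction = 643.5 / 17765 = 117/3230.

DWL / government spending = 117/3230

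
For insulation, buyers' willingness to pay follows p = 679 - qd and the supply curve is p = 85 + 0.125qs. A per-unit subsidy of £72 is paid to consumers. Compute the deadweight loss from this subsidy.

Pre-subsidy: 679 - q = 85 + 0.125q gives q* = 528 and p* = 151.
With the rebate, buyers effectively pay pb = ps − 72, where ps is the price sellers receive.
On the curves, pb = 679 - q and ps = 85 + 0.125q; the wedge ps − pb = 72 gives 85 + 0.125q − (679 - q) = 72, so q' = 592.
Then pb = 679 − 1·592 = 87 and ps = 85 + 0.125·592 = 159.
The subsidy expands output by 592 − 528 = 64 past the efficient level; on those units the gap between marginal cost and willingness to pay runs from 0 up to 72.
DWL = ½ × 72 × 64 = 2304.

Deadweight loss = £2304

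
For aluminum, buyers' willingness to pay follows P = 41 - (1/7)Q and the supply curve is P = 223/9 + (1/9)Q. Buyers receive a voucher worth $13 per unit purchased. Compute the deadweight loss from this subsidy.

Deadweight loss = $332.71875

Pre-subsidy: 41 - (1/7)Q = 223/9 + (1/9)Q gives Q* = 63.875 and P* = 31.875.
With the rebate, buyers effectively pay Pb = Ps − 13, where Ps is the price sellers receive.
On the curves, Pb = 41 - (1/7)Q and Ps = 223/9 + (1/9)Q; the wedge Ps − Pb = 13 gives 223/9 + (1/9)Q − (41 - (1/7)Q) = 13, so Q' = 115.0625.
Then Pb = 41 − (1/7)·115.0625 = 24.5625 and Ps = 223/9 + (1/9)·115.0625 = 37.5625.
The subsidy expands output by 115.0625 − 63.875 = 51.1875 past the efficient level; on those units the gap between marginal cost and willingness to pay runs from 0 up to 13.
DWL = ½ × 13 × 51.1875 = 332.71875.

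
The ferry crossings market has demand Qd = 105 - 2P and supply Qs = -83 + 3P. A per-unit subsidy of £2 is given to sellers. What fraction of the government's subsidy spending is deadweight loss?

Pre-subsidy: 105 - 2P = -83 + 3P gives P* = 37.6, Q* = 29.8.
With the subsidy, sellers receive Ps = Pb + 2 for each unit, where Pb is the price buyers pay.
Supply in terms of Pb becomes Qs = -83 + 3(Pb + 2) = -77 + 3Pb. Setting this equal to demand: 105 - 2Pb = -77 + 3Pb, so Pb = 36.4.
Sellers receive Ps = 36.4 + 2 = 38.4; Q' = 105 − 2·36.4 = 32.2.
ΔCS = ½(29.8 + 32.2)(37.6 − 36.4) = 37.2; ΔPS = ½(29.8 + 32.2)(38.4 − 37.6) = 24.8.
Government spending = 2 × 32.2 = 64.4.
DWL = ½ × 2 × (32.2 − 29.8) = 2.4; fraction = 2.4 / 64.4 = 6/161.

DWL / government spending = 6/161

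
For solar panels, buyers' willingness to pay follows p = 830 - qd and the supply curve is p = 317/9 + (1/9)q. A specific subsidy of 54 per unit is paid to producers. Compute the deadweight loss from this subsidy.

Pre-subsidy: 830 - q = 317/9 + (1/9)q gives q* = 715.3 and p* = 114.7.
With the subsidy, sellers receive ps = pb + 54 for each unit, where pb is the price buyers pay.
On the curves, pb = 830 - q and ps = 317/9 + (1/9)q; the wedge ps − pb = 54 gives 317/9 + (1/9)q − (830 - q) = 54, so q' = 763.9.
Then pb = 830 − 1·763.9 = 66.1 and ps = 317/9 + (1/9)·763.9 = 120.1.
The subsidy expands output by 763.9 − 715.3 = 48.6 past the efficient level; on those units the gap between marginal cost and willingness to pay runs from 0 up to 54.
DWL = ½ × 54 × 48.6 = 1312.2.

Deadweight loss = 1312.2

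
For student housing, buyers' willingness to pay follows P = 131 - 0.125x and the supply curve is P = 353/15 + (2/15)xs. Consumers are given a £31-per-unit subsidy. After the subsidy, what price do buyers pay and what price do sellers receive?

Pre-subsidy: 131 - 0.125x = 353/15 + (2/15)x gives x* = 416 and P* = 79.
With the rebate, buyers effectively pay Pb = Ps − 31, where Ps is the price sellers receive.
On the curves, Pb = 131 - 0.125x and Ps = 353/15 + (2/15)x; the wedge Ps − Pb = 31 gives 353/15 + (2/15)x − (131 - 0.125x) = 31, so x' = 536.
Then Pb = 131 − 0.125·536 = 64 and Ps = 353/15 + (2/15)·536 = 95.

Buyers pay £64; sellers receive £95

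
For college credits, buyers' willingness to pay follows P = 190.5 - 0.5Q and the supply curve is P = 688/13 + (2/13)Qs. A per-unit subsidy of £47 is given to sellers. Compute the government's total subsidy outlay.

Government cost = 225553/17

Pre-subsidy: 190.5 - 0.5Q = 688/13 + (2/13)Q gives Q* = 3577/17 and P* = 1450/17.
With the subsidy, sellers receive Ps = Pb + 47 for each unit, where Pb is the price buyers pay.
On the curves, Pb = 190.5 - 0.5Q and Ps = 688/13 + (2/13)Q; the wedge Ps − Pb = 47 gives 688/13 + (2/13)Q − (190.5 - 0.5Q) = 47, so Q' = 4799/17.
Then Pb = 190.5 − 0.5·(4799/17) = 839/17 and Ps = 688/13 + (2/13)·(4799/17) = 1638/17.
Government outlay = subsidy × quantity = 47 × 4799/17 = 225553/17.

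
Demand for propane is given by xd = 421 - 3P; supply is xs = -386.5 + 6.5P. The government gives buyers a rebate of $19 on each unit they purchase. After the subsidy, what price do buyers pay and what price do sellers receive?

Pre-subsidy: 421 - 3P = -386.5 + 6.5P gives P* = 85, x* = 166.
With the rebate, buyers effectively pay Pb = Ps − 19, where Ps is the price sellers receive.
Demand in terms of Ps becomes xd = 421 − 3(Ps − 19) = 478 - 3Ps. Setting this equal to supply: 478 - 3Ps = -386.5 + 6.5Ps, so Ps = 91.
Buyers pay Pb = 91 − 19 = 72; x' = -386.5 + 6.5·91 = 205.

Buyers pay $72; sellers receive $91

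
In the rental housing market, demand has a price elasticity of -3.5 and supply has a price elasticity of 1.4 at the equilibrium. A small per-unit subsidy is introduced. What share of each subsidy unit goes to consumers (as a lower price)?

Consumer share = 2/7

For a small subsidy around the equilibrium, the benefit split depends on the relative slopes, which at a point are proportional to the elasticities.
Buyer share = εs/(εs + |εd|) = 1.4/(1.4 + 3.5) = 2/7; seller share = |εd|/(εs + |εd|) = 5/7.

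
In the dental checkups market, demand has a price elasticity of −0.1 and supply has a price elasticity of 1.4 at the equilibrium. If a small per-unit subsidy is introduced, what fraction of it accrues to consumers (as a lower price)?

For a small subsidy around the equilibrium, the benefit split depends on the relative slopes, which at a point are proportional to the elasticities.
Buyer share = εs/(εs + |εd|) = 1.4/(1.4 + 0.1) = 14/15; seller share = |εd|/(εs + |εd|) = 1/15.

Consumer share = 14/15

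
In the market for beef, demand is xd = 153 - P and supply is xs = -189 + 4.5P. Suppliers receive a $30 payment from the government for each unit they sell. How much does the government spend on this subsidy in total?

Pre-subsidy: 153 - P = -189 + 4.5P gives P* = 684/11, x* = 999/11.
With the subsidy, sellers receive Ps = Pb + 30 for each unit, where Pb is the price buyers pay.
Supply in terms of Pb becomes xs = -189 + 4.5(Pb + 30) = -54 + 4.5Pb. Setting this equal to demand: 153 - Pb = -54 + 4.5Pb, so Pb = 414/11.
Sellers receive Ps = 414/11 + 30 = 744/11; x' = 153 − 1·(414/11) = 1269/11.
Government outlay = subsidy × quantity = 30 × 1269/11 = 38070/11.

Government cost = 38070/11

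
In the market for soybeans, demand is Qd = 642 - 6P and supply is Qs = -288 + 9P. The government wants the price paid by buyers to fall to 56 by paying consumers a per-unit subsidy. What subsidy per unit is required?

At a buyer price of 56, quantity demanded is 642 − 6·56 = 306.
Sellers supply 306 only when they receive Ps with -288 + 9·Ps = 306, i.e. Ps = 66.
s = Ps − Pb = 66 − 56 = 10.

Required subsidy s = 10 per unit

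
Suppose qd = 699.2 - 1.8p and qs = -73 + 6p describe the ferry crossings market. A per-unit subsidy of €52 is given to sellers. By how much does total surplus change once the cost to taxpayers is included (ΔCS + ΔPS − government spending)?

Net change in total surplus = -€1872

Pre-subsidy: 699.2 - 1.8p = -73 + 6p gives p* = 99, q* = 521.
With the subsidy, sellers receive ps = pb + 52 for each unit, where pb is the price buyers pay.
Supply in terms of pb becomes qs = -73 + 6(pb + 52) = 239 + 6pb. Setting this equal to demand: 699.2 - 1.8pb = 239 + 6pb, so pb = 59.
Sellers receive ps = 59 + 52 = 111; q' = 699.2 − 1.8·59 = 593.
ΔCS = ½(521 + 593)(99 − 59) = 22280; ΔPS = ½(521 + 593)(111 − 99) = 6684.
Government spending = 52 × 593 = 30836.
Net change = 22280 + 6684 − 30836 = -1872. The loss equals the DWL triangle ½·52·72.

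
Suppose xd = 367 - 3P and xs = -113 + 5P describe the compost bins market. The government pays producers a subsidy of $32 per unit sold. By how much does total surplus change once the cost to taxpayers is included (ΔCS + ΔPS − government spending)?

Pre-subsidy: 367 - 3P = -113 + 5P gives P* = 60, x* = 187.
With the subsidy, sellers receive Ps = Pb + 32 for each unit, where Pb is the price buyers pay.
Supply in terms of Pb becomes xs = -113 + 5(Pb + 32) = 47 + 5Pb. Setting this equal to demand: 367 - 3Pb = 47 + 5Pb, so Pb = 40.
Sellers receive Ps = 40 + 32 = 72; x' = 367 − 3·40 = 247.
ΔCS = ½(187 + 247)(60 − 40) = 4340; ΔPS = ½(187 + 247)(72 − 60) = 2604.
Government spending = 32 × 247 = 7904.
Net change = 4340 + 2604 − 7904 = -960. The loss equals the DWL triangle ½·32·60.

Net change in total surplus = -$960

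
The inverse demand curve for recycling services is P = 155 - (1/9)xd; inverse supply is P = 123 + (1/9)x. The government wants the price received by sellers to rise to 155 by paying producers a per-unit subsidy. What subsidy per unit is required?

At a seller price of 155, quantity supplied is -1107 + 9·155 = 288.
Buyers absorb 288 only when they pay Pb = 155 − (1/9)·288 = 123.
s = Ps − Pb = 155 − 123 = 32.

Required subsidy s = 32 per unit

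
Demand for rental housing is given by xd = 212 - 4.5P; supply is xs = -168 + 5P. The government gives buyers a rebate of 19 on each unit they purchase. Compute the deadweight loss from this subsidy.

Pre-subsidy: 212 - 4.5P = -168 + 5P gives P* = 40, x* = 32.
With the rebate, buyers effectively pay Pb = Ps − 19, where Ps is the price sellers receive.
Demand in terms of Ps becomes xd = 212 − 4.5(Ps − 19) = 297.5 - 4.5Ps. Setting this equal to supply: 297.5 - 4.5Ps = -168 + 5Ps, so Ps = 49.
Buyers pay Pb = 49 − 19 = 30; x' = -168 + 5·49 = 77.
The subsidy expands output by 77 − 32 = 45 past the efficient level; on those units the gap between marginal cost and willingness to pay runs from 0 up to 19.
DWL = ½ × 19 × 45 = 427.5.

Deadweight loss = 427.5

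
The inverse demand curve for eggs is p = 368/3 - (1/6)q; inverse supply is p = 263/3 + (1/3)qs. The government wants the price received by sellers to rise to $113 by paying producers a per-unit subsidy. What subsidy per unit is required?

At a seller price of 113, quantity supplied is -263 + 3·113 = 76.
Buyers absorb 76 only when they pay pb = 368/3 − (1/6)·76 = 110.
s = ps − pb = 113 − 110 = 3.

Required subsidy s = $3 per unit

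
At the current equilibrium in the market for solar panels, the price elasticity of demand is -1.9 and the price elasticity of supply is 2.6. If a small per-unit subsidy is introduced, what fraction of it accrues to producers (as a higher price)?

Producer share = 19/45

For a small subsidy around the equilibrium, the benefit split depends on the relative slopes, which at a point are proportional to the elasticities.
Buyer share = εs/(εs + |εd|) = 2.6/(2.6 + 1.9) = 26/45; seller share = |εd|/(εs + |εd|) = 19/45.
So producers capture 19/45 of the subsidy.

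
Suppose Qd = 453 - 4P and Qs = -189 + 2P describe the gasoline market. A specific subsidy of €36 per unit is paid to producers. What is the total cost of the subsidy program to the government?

Government cost = €2628

Pre-subsidy: 453 - 4P = -189 + 2P gives P* = 107, Q* = 25.
With the subsidy, sellers receive Ps = Pb + 36 for each unit, where Pb is the price buyers pay.
Supply in terms of Pb becomes Qs = -189 + 2(Pb + 36) = -117 + 2Pb. Setting this equal to demand: 453 - 4Pb = -117 + 2Pb, so Pb = 95.
Sellers receive Ps = 95 + 36 = 131; Q' = 453 − 4·95 = 73.
Government outlay = subsidy × quantity = 36 × 73 = 2628.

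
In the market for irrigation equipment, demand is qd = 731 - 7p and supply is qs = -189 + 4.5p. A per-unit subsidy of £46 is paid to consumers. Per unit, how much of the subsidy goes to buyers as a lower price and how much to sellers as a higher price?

Buyers gain £18 per unit; sellers gain £28 per unit

Pre-subsidy: 731 - 7p = -189 + 4.5p gives p* = 80, q* = 171.
With the rebate, buyers effectively pay pb = ps − 46, where ps is the price sellers receive.
Demand in terms of ps becomes qd = 731 − 7(ps − 46) = 1053 - 7ps. Setting this equal to supply: 1053 - 7ps = -189 + 4.5ps, so ps = 108.
Buyers pay pb = 108 − 46 = 62; q' = -189 + 4.5·108 = 297.
Buyers' price falls by p* − pb = 80 − 62 = 18; sellers' price rises by ps − p* = 108 − 80 = 28.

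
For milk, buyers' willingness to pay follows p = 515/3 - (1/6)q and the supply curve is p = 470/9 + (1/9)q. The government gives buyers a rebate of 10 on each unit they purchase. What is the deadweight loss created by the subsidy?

Pre-subsidy: 515/3 - (1/6)q = 470/9 + (1/9)q gives q* = 430 and p* = 100.
With the rebate, buyers effectively pay pb = ps − 10, where ps is the price sellers receive.
On the curves, pb = 515/3 - (1/6)q and ps = 470/9 + (1/9)q; the wedge ps − pb = 10 gives 470/9 + (1/9)q − (515/3 - (1/6)q) = 10, so q' = 466.
Then pb = 515/3 − (1/6)·466 = 94 and ps = 470/9 + (1/9)·466 = 104.
The subsidy expands output by 466 − 430 = 36 past the efficient level; on those units the gap between marginal cost and willingness to pay runs from 0 up to 10.
DWL = ½ × 10 × 36 = 180.

Deadweight loss = 180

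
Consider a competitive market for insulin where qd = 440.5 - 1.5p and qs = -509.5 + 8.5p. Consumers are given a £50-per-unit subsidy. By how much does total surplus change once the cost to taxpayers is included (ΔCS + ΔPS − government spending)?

Pre-subsidy: 440.5 - 1.5p = -509.5 + 8.5p gives p* = 95, q* = 298.
With the rebate, buyers effectively pay pb = ps − 50, where ps is the price sellers receive.
Demand in terms of ps becomes qd = 440.5 − 1.5(ps − 50) = 515.5 - 1.5ps. Setting this equal to supply: 515.5 - 1.5ps = -509.5 + 8.5ps, so ps = 102.5.
Buyers pay pb = 102.5 − 50 = 52.5; q' = -509.5 + 8.5·102.5 = 361.75.
ΔCS = ½(298 + 361.75)(95 − 52.5) = 14019.6875; ΔPS = ½(298 + 361.75)(102.5 − 95) = 2474.0625.
Government spending = 50 × 361.75 = 18087.5.
Net change = 14019.6875 + 2474.0625 − 18087.5 = -1593.75. The loss equals the DWL triangle ½·50·63.75.

Net change in total surplus = -£1593.75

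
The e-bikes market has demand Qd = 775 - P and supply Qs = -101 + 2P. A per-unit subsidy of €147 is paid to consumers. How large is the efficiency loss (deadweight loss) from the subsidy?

Pre-subsidy: 775 - P = -101 + 2P gives P* = 292, Q* = 483.
With the rebate, buyers effectively pay Pb = Ps − 147, where Ps is the price sellers receive.
Demand in terms of Ps becomes Qd = 775 − 1(Ps − 147) = 922 - Ps. Setting this equal to supply: 922 - Ps = -101 + 2Ps, so Ps = 341.
Buyers pay Pb = 341 − 147 = 194; Q' = -101 + 2·341 = 581.
The subsidy expands output by 581 − 483 = 98 past the efficient level; on those units the gap between marginal cost and willingness to pay runs from 0 up to 147.
DWL = ½ × 147 × 98 = 7203.

Deadweight loss = €7203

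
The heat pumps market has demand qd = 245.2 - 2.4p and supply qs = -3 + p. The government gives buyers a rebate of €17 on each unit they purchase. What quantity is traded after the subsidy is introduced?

q' = 82

Pre-subsidy: 245.2 - 2.4p = -3 + p gives p* = 73, q* = 70.
With the rebate, buyers effectively pay pb = ps − 17, where ps is the price sellers receive.
Demand in terms of ps becomes qd = 245.2 − 2.4(ps − 17) = 286 - 2.4ps. Setting this equal to supply: 286 - 2.4ps = -3 + ps, so ps = 85.
Buyers pay pb = 85 − 17 = 68; q' = -3 + 1·85 = 82.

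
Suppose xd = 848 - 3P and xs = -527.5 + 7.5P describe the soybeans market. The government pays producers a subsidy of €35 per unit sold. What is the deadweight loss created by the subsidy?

Pre-subsidy: 848 - 3P = -527.5 + 7.5P gives P* = 131, x* = 455.
With the subsidy, sellers receive Ps = Pb + 35 for each unit, where Pb is the price buyers pay.
Supply in terms of Pb becomes xs = -527.5 + 7.5(Pb + 35) = -265 + 7.5Pb. Setting this equal to demand: 848 - 3Pb = -265 + 7.5Pb, so Pb = 106.
Sellers receive Ps = 106 + 35 = 141; x' = 848 − 3·106 = 530.
The subsidy expands output by 530 − 455 = 75 past the efficient level; on those units the gap between marginal cost and willingness to pay runs from 0 up to 35.
DWL = ½ × 35 × 75 = 1312.5.

Deadweight loss = €1312.5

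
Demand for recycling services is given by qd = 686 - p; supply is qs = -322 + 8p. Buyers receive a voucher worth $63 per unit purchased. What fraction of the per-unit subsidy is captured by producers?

Producer share = 1/9

Pre-subsidy: 686 - p = -322 + 8p gives p* = 112, q* = 574.
With the rebate, buyers effectively pay pb = ps − 63, where ps is the price sellers receive.
Demand in terms of ps becomes qd = 686 − 1(ps − 63) = 749 - ps. Setting this equal to supply: 749 - ps = -322 + 8ps, so ps = 119.
Buyers pay pb = 119 − 63 = 56; q' = -322 + 8·119 = 630.
Buyers' price falls by p* − pb = 112 − 56 = 56; sellers' price rises by ps − p* = 119 − 112 = 7.
So producers capture 7/63 = 1/9 of each unit of subsidy.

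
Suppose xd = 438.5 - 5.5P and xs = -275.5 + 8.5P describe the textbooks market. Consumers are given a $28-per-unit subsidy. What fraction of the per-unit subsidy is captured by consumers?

Consumer share = 17/28

Pre-subsidy: 438.5 - 5.5P = -275.5 + 8.5P gives P* = 51, x* = 158.
With the rebate, buyers effectively pay Pb = Ps − 28, where Ps is the price sellers receive.
Demand in terms of Ps becomes xd = 438.5 − 5.5(Ps − 28) = 592.5 - 5.5Ps. Setting this equal to supply: 592.5 - 5.5Ps = -275.5 + 8.5Ps, so Ps = 62.
Buyers pay Pb = 62 − 28 = 34; x' = -275.5 + 8.5·62 = 251.5.
Buyers' price falls by P* − Pb = 51 − 34 = 17; sellers' price rises by Ps − P* = 62 − 51 = 11.
So consumers capture 17/28 = 17/28 of each unit of subsidy.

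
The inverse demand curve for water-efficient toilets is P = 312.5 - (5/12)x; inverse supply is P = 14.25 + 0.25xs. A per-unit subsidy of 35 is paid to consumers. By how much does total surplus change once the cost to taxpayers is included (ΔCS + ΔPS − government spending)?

Net change in total surplus = -918.75

Pre-subsidy: 312.5 - (5/12)x = 14.25 + 0.25x gives x* = 447.375 and P* = 126.09375.
With the rebate, buyers effectively pay Pb = Ps − 35, where Ps is the price sellers receive.
On the curves, Pb = 312.5 - (5/12)x and Ps = 14.25 + 0.25x; the wedge Ps − Pb = 35 gives 14.25 + 0.25x − (312.5 - (5/12)x) = 35, so x' = 499.875.
Then Pb = 312.5 − (5/12)·499.875 = 104.21875 and Ps = 14.25 + 0.25·499.875 = 139.21875.
ΔCS = ½(447.375 + 499.875)(126.09375 − 104.21875) = 10360.546875; ΔPS = ½(447.375 + 499.875)(139.21875 − 126.09375) = 6216.328125.
Government spending = 35 × 499.875 = 17495.625.
Net change = 10360.546875 + 6216.328125 − 17495.625 = -918.75. The loss equals the DWL triangle ½·35·52.5.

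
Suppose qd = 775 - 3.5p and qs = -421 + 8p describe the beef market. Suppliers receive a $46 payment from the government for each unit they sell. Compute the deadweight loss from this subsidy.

Pre-subsidy: 775 - 3.5p = -421 + 8p gives p* = 104, q* = 411.
With the subsidy, sellers receive ps = pb + 46 for each unit, where pb is the price buyers pay.
Supply in terms of pb becomes qs = -421 + 8(pb + 46) = -53 + 8pb. Setting this equal to demand: 775 - 3.5pb = -53 + 8pb, so pb = 72.
Sellers receive ps = 72 + 46 = 118; q' = 775 − 3.5·72 = 523.
The subsidy expands output by 523 − 411 = 112 past the efficient level; on those units the gap between marginal cost and willingness to pay runs from 0 up to 46.
DWL = ½ × 46 × 112 = 2576.

Deadweight loss = $2576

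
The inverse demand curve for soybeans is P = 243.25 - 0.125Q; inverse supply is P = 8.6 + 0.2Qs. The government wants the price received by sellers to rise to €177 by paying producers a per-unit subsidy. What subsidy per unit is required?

Required subsidy s = €39 per unit

At a seller price of 177, quantity supplied is -43 + 5·177 = 842.
Buyers absorb 842 only when they pay Pb = 243.25 − 0.125·842 = 138.
s = Ps − Pb = 177 − 138 = 39.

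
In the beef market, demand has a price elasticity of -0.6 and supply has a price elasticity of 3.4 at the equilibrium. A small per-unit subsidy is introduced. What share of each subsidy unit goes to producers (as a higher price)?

For a small subsidy around the equilibrium, the benefit split depends on the relative slopes, which at a point are proportional to the elasticities.
Buyer share = εs/(εs + |εd|) = 3.4/(3.4 + 0.6) = 0.85; seller share = |εd|/(εs + |εd|) = 0.15.
So producers capture 0.15 of the subsidy.

Producer share = 0.15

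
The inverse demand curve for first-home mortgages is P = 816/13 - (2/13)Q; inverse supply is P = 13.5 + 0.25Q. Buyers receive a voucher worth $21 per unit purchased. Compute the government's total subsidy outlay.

Government cost = $3654

Pre-subsidy: 816/13 - (2/13)Q = 13.5 + 0.25Q gives Q* = 122 and P* = 44.
With the rebate, buyers effectively pay Pb = Ps − 21, where Ps is the price sellers receive.
On the curves, Pb = 816/13 - (2/13)Q and Ps = 13.5 + 0.25Q; the wedge Ps − Pb = 21 gives 13.5 + 0.25Q − (816/13 - (2/13)Q) = 21, so Q' = 174.
Then Pb = 816/13 − (2/13)·174 = 36 and Ps = 13.5 + 0.25·174 = 57.
Government outlay = subsidy × quantity = 21 × 174 = 3654.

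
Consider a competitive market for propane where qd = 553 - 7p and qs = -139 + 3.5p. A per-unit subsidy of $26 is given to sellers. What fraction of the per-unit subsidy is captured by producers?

Pre-subsidy: 553 - 7p = -139 + 3.5p gives p* = 1384/21, q* = 275/3.
With the subsidy, sellers receive ps = pb + 26 for each unit, where pb is the price buyers pay.
Supply in terms of pb becomes qs = -139 + 3.5(pb + 26) = -48 + 3.5pb. Setting this equal to demand: 553 - 7pb = -48 + 3.5pb, so pb = 1202/21.
Sellers receive ps = 1202/21 + 26 = 1748/21; q' = 553 − 7·(1202/21) = 457/3.
Buyers' price falls by p* − pb = 1384/21 − 1202/21 = 26/3; sellers' price rises by ps − p* = 1748/21 − 1384/21 = 52/3.
So producers capture (52/3)/26 = 2/3 of each unit of subsidy.

Producer share = 2/3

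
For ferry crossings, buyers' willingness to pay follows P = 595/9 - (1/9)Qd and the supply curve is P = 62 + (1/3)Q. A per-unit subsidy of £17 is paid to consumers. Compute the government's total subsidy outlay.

Government cost = £807.5

Pre-subsidy: 595/9 - (1/9)Q = 62 + (1/3)Q gives Q* = 9.25 and P* = 781/12.
With the rebate, buyers effectively pay Pb = Ps − 17, where Ps is the price sellers receive.
On the curves, Pb = 595/9 - (1/9)Q and Ps = 62 + (1/3)Q; the wedge Ps − Pb = 17 gives 62 + (1/3)Q − (595/9 - (1/9)Q) = 17, so Q' = 47.5.
Then Pb = 595/9 − (1/9)·47.5 = 365/6 and Ps = 62 + (1/3)·47.5 = 467/6.
Government outlay = subsidy × quantity = 17 × 47.5 = 807.5.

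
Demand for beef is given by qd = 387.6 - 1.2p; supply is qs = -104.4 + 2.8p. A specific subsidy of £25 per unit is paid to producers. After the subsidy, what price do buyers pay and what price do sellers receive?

Buyers pay £105.5; sellers receive £130.5

Pre-subsidy: 387.6 - 1.2p = -104.4 + 2.8p gives p* = 123, q* = 240.
With the subsidy, sellers receive ps = pb + 25 for each unit, where pb is the price buyers pay.
Supply in terms of pb becomes qs = -104.4 + 2.8(pb + 25) = -34.4 + 2.8pb. Setting this equal to demand: 387.6 - 1.2pb = -34.4 + 2.8pb, so pb = 105.5.
Sellers receive ps = 105.5 + 25 = 130.5; q' = 387.6 − 1.2·105.5 = 261.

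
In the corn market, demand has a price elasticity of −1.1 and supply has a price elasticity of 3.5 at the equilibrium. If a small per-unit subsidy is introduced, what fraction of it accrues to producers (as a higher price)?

For a small subsidy around the equilibrium, the benefit split depends on the relative slopes, which at a point are proportional to the elasticities.
Buyer share = εs/(εs + |εd|) = 3.5/(3.5 + 1.1) = 35/46; seller share = |εd|/(εs + |εd|) = 11/46.
So producers capture 11/46 of the subsidy.

Producer share = 11/46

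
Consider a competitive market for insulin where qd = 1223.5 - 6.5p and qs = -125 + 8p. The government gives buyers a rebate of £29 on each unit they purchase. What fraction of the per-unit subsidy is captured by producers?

Pre-subsidy: 1223.5 - 6.5p = -125 + 8p gives p* = 93, q* = 619.
With the rebate, buyers effectively pay pb = ps − 29, where ps is the price sellers receive.
Demand in terms of ps becomes qd = 1223.5 − 6.5(ps − 29) = 1412 - 6.5ps. Setting this equal to supply: 1412 - 6.5ps = -125 + 8ps, so ps = 106.
Buyers pay pb = 106 − 29 = 77; q' = -125 + 8·106 = 723.
Buyers' price falls by p* − pb = 93 − 77 = 16; sellers' price rises by ps − p* = 106 − 93 = 13.
So producers capture 13/29 = 13/29 of each unit of subsidy.

Producer share = 13/29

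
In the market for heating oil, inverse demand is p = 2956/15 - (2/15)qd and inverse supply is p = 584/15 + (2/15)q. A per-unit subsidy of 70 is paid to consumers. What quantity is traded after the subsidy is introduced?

Pre-subsidy: 2956/15 - (2/15)q = 584/15 + (2/15)q gives q* = 593 and p* = 118.
With the rebate, buyers effectively pay pb = ps − 70, where ps is the price sellers receive.
On the curves, pb = 2956/15 - (2/15)q and ps = 584/15 + (2/15)q; the wedge ps − pb = 70 gives 584/15 + (2/15)q − (2956/15 - (2/15)q) = 70, so q' = 855.5.
Then pb = 2956/15 − (2/15)·855.5 = 83 and ps = 584/15 + (2/15)·855.5 = 153.

q' = 855.5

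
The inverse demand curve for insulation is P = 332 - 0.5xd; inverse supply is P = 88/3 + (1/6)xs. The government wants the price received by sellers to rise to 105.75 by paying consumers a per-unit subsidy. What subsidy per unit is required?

At a seller price of 105.75, quantity supplied is -176 + 6·105.75 = 458.5.
Buyers absorb 458.5 only when they pay Pb = 332 − 0.5·458.5 = 102.75.
s = Ps − Pb = 105.75 − 102.75 = 3.

Required subsidy s = 3 per unit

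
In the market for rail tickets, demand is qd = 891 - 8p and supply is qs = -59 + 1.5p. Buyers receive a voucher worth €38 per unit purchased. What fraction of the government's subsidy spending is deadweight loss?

Pre-subsidy: 891 - 8p = -59 + 1.5p gives p* = 100, q* = 91.
With the rebate, buyers effectively pay pb = ps − 38, where ps is the price sellers receive.
Demand in terms of ps becomes qd = 891 − 8(ps − 38) = 1195 - 8ps. Setting this equal to supply: 1195 - 8ps = -59 + 1.5ps, so ps = 132.
Buyers pay pb = 132 − 38 = 94; q' = -59 + 1.5·132 = 139.
ΔCS = ½(91 + 139)(100 − 94) = 690; ΔPS = ½(91 + 139)(132 − 100) = 3680.
Government spending = 38 × 139 = 5282.
DWL = ½ × 38 × (139 − 91) = 912; fraction = 912 / 5282 = 24/139.

DWL / government spending = 24/139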